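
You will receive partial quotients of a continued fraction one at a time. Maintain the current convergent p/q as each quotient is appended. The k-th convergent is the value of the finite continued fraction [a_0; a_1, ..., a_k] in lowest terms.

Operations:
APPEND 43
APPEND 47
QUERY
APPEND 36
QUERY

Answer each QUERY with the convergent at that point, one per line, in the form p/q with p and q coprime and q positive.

2022/47
72835/1693

APPEND 43: p_0 = 43·1 + 0 = 43, q_0 = 43·0 + 1 = 1 → 43/1
APPEND 47: p_1 = 47·43 + 1 = 2022, q_1 = 47·1 + 0 = 47 → 2022/47
APPEND 36: p_2 = 36·2022 + 43 = 72835, q_2 = 36·47 + 1 = 1693 → 72835/1693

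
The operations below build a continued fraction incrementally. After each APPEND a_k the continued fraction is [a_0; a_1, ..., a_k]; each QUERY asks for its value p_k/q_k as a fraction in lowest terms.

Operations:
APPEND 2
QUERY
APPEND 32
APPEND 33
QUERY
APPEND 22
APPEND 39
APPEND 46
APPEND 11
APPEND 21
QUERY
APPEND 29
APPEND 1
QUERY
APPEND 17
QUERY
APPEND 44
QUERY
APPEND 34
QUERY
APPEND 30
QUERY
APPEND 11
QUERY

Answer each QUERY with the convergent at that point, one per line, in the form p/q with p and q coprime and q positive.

2/1
2147/1057
19758891312/9727595575
593703591305/292289093373
10666905752178/5251476085139
469937556687137/231357236839489
15988543833114836/7871397528627765
480126252550132217/236373283095672439
5297377321884569223/2607977511581024594

APPEND 2: p_0 = 2·1 + 0 = 2, q_0 = 2·0 + 1 = 1 → 2/1
APPEND 32: p_1 = 32·2 + 1 = 65, q_1 = 32·1 + 0 = 32 → 65/32
APPEND 33: p_2 = 33·65 + 2 = 2147, q_2 = 33·32 + 1 = 1057 → 2147/1057
APPEND 22: p_3 = 22·2147 + 65 = 47299, q_3 = 22·1057 + 32 = 23286 → 47299/23286
APPEND 39: p_4 = 39·47299 + 2147 = 1846808, q_4 = 39·23286 + 1057 = 909211 → 1846808/909211
APPEND 46: p_5 = 46·1846808 + 47299 = 85000467, q_5 = 46·909211 + 23286 = 41846992 → 85000467/41846992
APPEND 11: p_6 = 11·85000467 + 1846808 = 936851945, q_6 = 11·41846992 + 909211 = 461226123 → 936851945/461226123
APPEND 21: p_7 = 21·936851945 + 85000467 = 19758891312, q_7 = 21·461226123 + 41846992 = 9727595575 → 19758891312/9727595575
APPEND 29: p_8 = 29·19758891312 + 936851945 = 573944699993, q_8 = 29·9727595575 + 461226123 = 282561497798 → 573944699993/282561497798
APPEND 1: p_9 = 1·573944699993 + 19758891312 = 593703591305, q_9 = 1·282561497798 + 9727595575 = 292289093373 → 593703591305/292289093373
APPEND 17: p_10 = 17·593703591305 + 573944699993 = 10666905752178, q_10 = 17·292289093373 + 282561497798 = 5251476085139 → 10666905752178/5251476085139
APPEND 44: p_11 = 44·10666905752178 + 593703591305 = 469937556687137, q_11 = 44·5251476085139 + 292289093373 = 231357236839489 → 469937556687137/231357236839489
APPEND 34: p_12 = 34·469937556687137 + 10666905752178 = 15988543833114836, q_12 = 34·231357236839489 + 5251476085139 = 7871397528627765 → 15988543833114836/7871397528627765
APPEND 30: p_13 = 30·15988543833114836 + 469937556687137 = 480126252550132217, q_13 = 30·7871397528627765 + 231357236839489 = 236373283095672439 → 480126252550132217/236373283095672439
APPEND 11: p_14 = 11·480126252550132217 + 15988543833114836 = 5297377321884569223, q_14 = 11·236373283095672439 + 7871397528627765 = 2607977511581024594 → 5297377321884569223/2607977511581024594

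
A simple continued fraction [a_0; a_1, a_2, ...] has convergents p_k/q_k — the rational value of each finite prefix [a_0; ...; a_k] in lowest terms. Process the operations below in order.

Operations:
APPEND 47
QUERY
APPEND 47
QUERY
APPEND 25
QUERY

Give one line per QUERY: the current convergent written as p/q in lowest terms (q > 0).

47/1
2210/47
55297/1176

APPEND 47: p_0 = 47·1 + 0 = 47, q_0 = 47·0 + 1 = 1 → 47/1
APPEND 47: p_1 = 47·47 + 1 = 2210, q_1 = 47·1 + 0 = 47 → 2210/47
APPEND 25: p_2 = 25·2210 + 47 = 55297, q_2 = 25·47 + 1 = 1176 → 55297/1176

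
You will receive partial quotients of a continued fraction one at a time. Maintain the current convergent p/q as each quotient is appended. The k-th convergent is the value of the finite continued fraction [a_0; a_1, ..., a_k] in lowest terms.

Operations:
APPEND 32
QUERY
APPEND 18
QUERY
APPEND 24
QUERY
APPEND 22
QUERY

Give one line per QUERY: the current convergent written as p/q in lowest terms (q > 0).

32/1
577/18
13880/433
305937/9544

APPEND 32: p_0 = 32·1 + 0 = 32, q_0 = 32·0 + 1 = 1 → 32/1
APPEND 18: p_1 = 18·32 + 1 = 577, q_1 = 18·1 + 0 = 18 → 577/18
APPEND 24: p_2 = 24·577 + 32 = 13880, q_2 = 24·18 + 1 = 433 → 13880/433
APPEND 22: p_3 = 22·13880 + 577 = 305937, q_3 = 22·433 + 18 = 9544 → 305937/9544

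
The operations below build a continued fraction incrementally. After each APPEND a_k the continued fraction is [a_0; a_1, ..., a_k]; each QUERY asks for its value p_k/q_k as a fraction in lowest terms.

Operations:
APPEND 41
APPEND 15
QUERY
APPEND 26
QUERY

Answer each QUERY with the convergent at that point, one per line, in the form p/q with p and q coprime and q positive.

APPEND 41: p_0 = 41·1 + 0 = 41, q_0 = 41·0 + 1 = 1 → 41/1
APPEND 15: p_1 = 15·41 + 1 = 616, q_1 = 15·1 + 0 = 15 → 616/15
APPEND 26: p_2 = 26·616 + 41 = 16057, q_2 = 26·15 + 1 = 391 → 16057/391

616/15
16057/391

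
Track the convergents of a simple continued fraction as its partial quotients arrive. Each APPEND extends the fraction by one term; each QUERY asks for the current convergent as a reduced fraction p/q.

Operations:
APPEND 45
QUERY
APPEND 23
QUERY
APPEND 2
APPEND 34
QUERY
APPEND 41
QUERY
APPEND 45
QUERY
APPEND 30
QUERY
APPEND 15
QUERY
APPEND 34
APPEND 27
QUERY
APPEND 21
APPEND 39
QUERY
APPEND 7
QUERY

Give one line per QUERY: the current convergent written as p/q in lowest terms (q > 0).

45/1
1036/23
73014/1621
2995691/66508
134879109/2994481
4049368961/89900938
60875413524/1351508551
56053837990503/1244463683695
46045025875934763/1022255827105108
323494385542772681/7181970568285023

APPEND 45: p_0 = 45·1 + 0 = 45, q_0 = 45·0 + 1 = 1 → 45/1
APPEND 23: p_1 = 23·45 + 1 = 1036, q_1 = 23·1 + 0 = 23 → 1036/23
APPEND 2: p_2 = 2·1036 + 45 = 2117, q_2 = 2·23 + 1 = 47 → 2117/47
APPEND 34: p_3 = 34·2117 + 1036 = 73014, q_3 = 34·47 + 23 = 1621 → 73014/1621
APPEND 41: p_4 = 41·73014 + 2117 = 2995691, q_4 = 41·1621 + 47 = 66508 → 2995691/66508
APPEND 45: p_5 = 45·2995691 + 73014 = 134879109, q_5 = 45·66508 + 1621 = 2994481 → 134879109/2994481
APPEND 30: p_6 = 30·134879109 + 2995691 = 4049368961, q_6 = 30·2994481 + 66508 = 89900938 → 4049368961/89900938
APPEND 15: p_7 = 15·4049368961 + 134879109 = 60875413524, q_7 = 15·89900938 + 2994481 = 1351508551 → 60875413524/1351508551
APPEND 34: p_8 = 34·60875413524 + 4049368961 = 2073813428777, q_8 = 34·1351508551 + 89900938 = 46041191672 → 2073813428777/46041191672
APPEND 27: p_9 = 27·2073813428777 + 60875413524 = 56053837990503, q_9 = 27·46041191672 + 1351508551 = 1244463683695 → 56053837990503/1244463683695
APPEND 21: p_10 = 21·56053837990503 + 2073813428777 = 1179204411229340, q_10 = 21·1244463683695 + 46041191672 = 26179778549267 → 1179204411229340/26179778549267
APPEND 39: p_11 = 39·1179204411229340 + 56053837990503 = 46045025875934763, q_11 = 39·26179778549267 + 1244463683695 = 1022255827105108 → 46045025875934763/1022255827105108
APPEND 7: p_12 = 7·46045025875934763 + 1179204411229340 = 323494385542772681, q_12 = 7·1022255827105108 + 26179778549267 = 7181970568285023 → 323494385542772681/7181970568285023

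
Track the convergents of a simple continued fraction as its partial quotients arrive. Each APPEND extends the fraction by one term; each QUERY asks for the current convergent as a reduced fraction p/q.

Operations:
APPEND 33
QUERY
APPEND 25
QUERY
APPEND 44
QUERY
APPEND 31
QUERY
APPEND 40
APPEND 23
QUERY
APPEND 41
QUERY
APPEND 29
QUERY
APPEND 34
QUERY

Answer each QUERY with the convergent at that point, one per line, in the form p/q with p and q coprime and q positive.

33/1
826/25
36377/1101
1128513/34156
1040197144/31482999
42693259801/1292170300
1239144731373/37504421699
42173614126483/1276442508066

APPEND 33: p_0 = 33·1 + 0 = 33, q_0 = 33·0 + 1 = 1 → 33/1
APPEND 25: p_1 = 25·33 + 1 = 826, q_1 = 25·1 + 0 = 25 → 826/25
APPEND 44: p_2 = 44·826 + 33 = 36377, q_2 = 44·25 + 1 = 1101 → 36377/1101
APPEND 31: p_3 = 31·36377 + 826 = 1128513, q_3 = 31·1101 + 25 = 34156 → 1128513/34156
APPEND 40: p_4 = 40·1128513 + 36377 = 45176897, q_4 = 40·34156 + 1101 = 1367341 → 45176897/1367341
APPEND 23: p_5 = 23·45176897 + 1128513 = 1040197144, q_5 = 23·1367341 + 34156 = 31482999 → 1040197144/31482999
APPEND 41: p_6 = 41·1040197144 + 45176897 = 42693259801, q_6 = 41·31482999 + 1367341 = 1292170300 → 42693259801/1292170300
APPEND 29: p_7 = 29·42693259801 + 1040197144 = 1239144731373, q_7 = 29·1292170300 + 31482999 = 37504421699 → 1239144731373/37504421699
APPEND 34: p_8 = 34·1239144731373 + 42693259801 = 42173614126483, q_8 = 34·37504421699 + 1292170300 = 1276442508066 → 42173614126483/1276442508066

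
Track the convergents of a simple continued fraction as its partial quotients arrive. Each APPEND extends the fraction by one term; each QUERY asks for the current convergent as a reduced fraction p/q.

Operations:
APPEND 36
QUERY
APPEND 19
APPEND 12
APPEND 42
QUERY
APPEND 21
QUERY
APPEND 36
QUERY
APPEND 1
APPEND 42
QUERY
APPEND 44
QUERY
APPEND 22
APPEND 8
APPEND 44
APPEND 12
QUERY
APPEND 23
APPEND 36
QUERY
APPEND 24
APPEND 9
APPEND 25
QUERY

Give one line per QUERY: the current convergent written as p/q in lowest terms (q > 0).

APPEND 36: p_0 = 36·1 + 0 = 36, q_0 = 36·0 + 1 = 1 → 36/1
APPEND 19: p_1 = 19·36 + 1 = 685, q_1 = 19·1 + 0 = 19 → 685/19
APPEND 12: p_2 = 12·685 + 36 = 8256, q_2 = 12·19 + 1 = 229 → 8256/229
APPEND 42: p_3 = 42·8256 + 685 = 347437, q_3 = 42·229 + 19 = 9637 → 347437/9637
APPEND 21: p_4 = 21·347437 + 8256 = 7304433, q_4 = 21·9637 + 229 = 202606 → 7304433/202606
APPEND 36: p_5 = 36·7304433 + 347437 = 263307025, q_5 = 36·202606 + 9637 = 7303453 → 263307025/7303453
APPEND 1: p_6 = 1·263307025 + 7304433 = 270611458, q_6 = 1·7303453 + 202606 = 7506059 → 270611458/7506059
APPEND 42: p_7 = 42·270611458 + 263307025 = 11628988261, q_7 = 42·7506059 + 7303453 = 322557931 → 11628988261/322557931
APPEND 44: p_8 = 44·11628988261 + 270611458 = 511946094942, q_8 = 44·322557931 + 7506059 = 14200055023 → 511946094942/14200055023
APPEND 22: p_9 = 22·511946094942 + 11628988261 = 11274443076985, q_9 = 22·14200055023 + 322557931 = 312723768437 → 11274443076985/312723768437
APPEND 8: p_10 = 8·11274443076985 + 511946094942 = 90707490710822, q_10 = 8·312723768437 + 14200055023 = 2515990202519 → 90707490710822/2515990202519
APPEND 44: p_11 = 44·90707490710822 + 11274443076985 = 4002404034353153, q_11 = 44·2515990202519 + 312723768437 = 111016292679273 → 4002404034353153/111016292679273
APPEND 12: p_12 = 12·4002404034353153 + 90707490710822 = 48119555902948658, q_12 = 12·111016292679273 + 2515990202519 = 1334711502353795 → 48119555902948658/1334711502353795
APPEND 23: p_13 = 23·48119555902948658 + 4002404034353153 = 1110752189802172287, q_13 = 23·1334711502353795 + 111016292679273 = 30809380846816558 → 1110752189802172287/30809380846816558
APPEND 36: p_14 = 36·1110752189802172287 + 48119555902948658 = 40035198388781150990, q_14 = 36·30809380846816558 + 1334711502353795 = 1110472421987749883 → 40035198388781150990/1110472421987749883
APPEND 24: p_15 = 24·40035198388781150990 + 1110752189802172287 = 961955513520549796047, q_15 = 24·1110472421987749883 + 30809380846816558 = 26682147508552813750 → 961955513520549796047/26682147508552813750
APPEND 9: p_16 = 9·961955513520549796047 + 40035198388781150990 = 8697634820073729315413, q_16 = 9·26682147508552813750 + 1110472421987749883 = 241249799998963073633 → 8697634820073729315413/241249799998963073633
APPEND 25: p_17 = 25·8697634820073729315413 + 961955513520549796047 = 218402826015363782681372, q_17 = 25·241249799998963073633 + 26682147508552813750 = 6057927147482629654575 → 218402826015363782681372/6057927147482629654575

36/1
347437/9637
7304433/202606
263307025/7303453
11628988261/322557931
511946094942/14200055023
48119555902948658/1334711502353795
40035198388781150990/1110472421987749883
218402826015363782681372/6057927147482629654575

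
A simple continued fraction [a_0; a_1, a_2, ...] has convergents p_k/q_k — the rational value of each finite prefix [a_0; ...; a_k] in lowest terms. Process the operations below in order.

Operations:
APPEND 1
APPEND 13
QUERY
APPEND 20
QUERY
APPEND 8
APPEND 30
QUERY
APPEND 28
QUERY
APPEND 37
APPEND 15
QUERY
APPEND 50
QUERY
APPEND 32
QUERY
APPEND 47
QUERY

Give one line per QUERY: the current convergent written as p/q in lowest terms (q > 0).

14/13
281/261
68141/63291
1910210/1774249
1063098875/987431809
53225689661/49437300954
1704285168027/1582981062337
80154628586930/74449547230793

APPEND 1: p_0 = 1·1 + 0 = 1, q_0 = 1·0 + 1 = 1 → 1/1
APPEND 13: p_1 = 13·1 + 1 = 14, q_1 = 13·1 + 0 = 13 → 14/13
APPEND 20: p_2 = 20·14 + 1 = 281, q_2 = 20·13 + 1 = 261 → 281/261
APPEND 8: p_3 = 8·281 + 14 = 2262, q_3 = 8·261 + 13 = 2101 → 2262/2101
APPEND 30: p_4 = 30·2262 + 281 = 68141, q_4 = 30·2101 + 261 = 63291 → 68141/63291
APPEND 28: p_5 = 28·68141 + 2262 = 1910210, q_5 = 28·63291 + 2101 = 1774249 → 1910210/1774249
APPEND 37: p_6 = 37·1910210 + 68141 = 70745911, q_6 = 37·1774249 + 63291 = 65710504 → 70745911/65710504
APPEND 15: p_7 = 15·70745911 + 1910210 = 1063098875, q_7 = 15·65710504 + 1774249 = 987431809 → 1063098875/987431809
APPEND 50: p_8 = 50·1063098875 + 70745911 = 53225689661, q_8 = 50·987431809 + 65710504 = 49437300954 → 53225689661/49437300954
APPEND 32: p_9 = 32·53225689661 + 1063098875 = 1704285168027, q_9 = 32·49437300954 + 987431809 = 1582981062337 → 1704285168027/1582981062337
APPEND 47: p_10 = 47·1704285168027 + 53225689661 = 80154628586930, q_10 = 47·1582981062337 + 49437300954 = 74449547230793 → 80154628586930/74449547230793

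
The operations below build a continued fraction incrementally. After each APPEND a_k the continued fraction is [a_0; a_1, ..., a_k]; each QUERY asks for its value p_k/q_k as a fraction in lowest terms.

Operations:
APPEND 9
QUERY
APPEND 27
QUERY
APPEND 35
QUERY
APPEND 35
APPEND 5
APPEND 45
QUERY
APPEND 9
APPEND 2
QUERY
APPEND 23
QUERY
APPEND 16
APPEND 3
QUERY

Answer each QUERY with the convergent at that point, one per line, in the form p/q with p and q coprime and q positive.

APPEND 9: p_0 = 9·1 + 0 = 9, q_0 = 9·0 + 1 = 1 → 9/1
APPEND 27: p_1 = 27·9 + 1 = 244, q_1 = 27·1 + 0 = 27 → 244/27
APPEND 35: p_2 = 35·244 + 9 = 8549, q_2 = 35·27 + 1 = 946 → 8549/946
APPEND 35: p_3 = 35·8549 + 244 = 299459, q_3 = 35·946 + 27 = 33137 → 299459/33137
APPEND 5: p_4 = 5·299459 + 8549 = 1505844, q_4 = 5·33137 + 946 = 166631 → 1505844/166631
APPEND 45: p_5 = 45·1505844 + 299459 = 68062439, q_5 = 45·166631 + 33137 = 7531532 → 68062439/7531532
APPEND 9: p_6 = 9·68062439 + 1505844 = 614067795, q_6 = 9·7531532 + 166631 = 67950419 → 614067795/67950419
APPEND 2: p_7 = 2·614067795 + 68062439 = 1296198029, q_7 = 2·67950419 + 7531532 = 143432370 → 1296198029/143432370
APPEND 23: p_8 = 23·1296198029 + 614067795 = 30426622462, q_8 = 23·143432370 + 67950419 = 3366894929 → 30426622462/3366894929
APPEND 16: p_9 = 16·30426622462 + 1296198029 = 488122157421, q_9 = 16·3366894929 + 143432370 = 54013751234 → 488122157421/54013751234
APPEND 3: p_10 = 3·488122157421 + 30426622462 = 1494793094725, q_10 = 3·54013751234 + 3366894929 = 165408148631 → 1494793094725/165408148631

9/1
244/27
8549/946
68062439/7531532
1296198029/143432370
30426622462/3366894929
1494793094725/165408148631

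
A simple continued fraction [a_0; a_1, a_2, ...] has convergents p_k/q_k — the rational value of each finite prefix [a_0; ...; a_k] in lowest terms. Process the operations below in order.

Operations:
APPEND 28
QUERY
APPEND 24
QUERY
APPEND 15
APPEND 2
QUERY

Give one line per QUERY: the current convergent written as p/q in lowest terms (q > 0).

28/1
673/24
20919/746

APPEND 28: p_0 = 28·1 + 0 = 28, q_0 = 28·0 + 1 = 1 → 28/1
APPEND 24: p_1 = 24·28 + 1 = 673, q_1 = 24·1 + 0 = 24 → 673/24
APPEND 15: p_2 = 15·673 + 28 = 10123, q_2 = 15·24 + 1 = 361 → 10123/361
APPEND 2: p_3 = 2·10123 + 673 = 20919, q_3 = 2·361 + 24 = 746 → 20919/746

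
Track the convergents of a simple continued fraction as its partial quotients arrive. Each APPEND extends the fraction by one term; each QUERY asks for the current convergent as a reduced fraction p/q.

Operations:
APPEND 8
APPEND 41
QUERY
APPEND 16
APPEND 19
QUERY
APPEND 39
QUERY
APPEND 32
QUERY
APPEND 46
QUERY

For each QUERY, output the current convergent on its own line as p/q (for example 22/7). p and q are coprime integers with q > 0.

APPEND 8: p_0 = 8·1 + 0 = 8, q_0 = 8·0 + 1 = 1 → 8/1
APPEND 41: p_1 = 41·8 + 1 = 329, q_1 = 41·1 + 0 = 41 → 329/41
APPEND 16: p_2 = 16·329 + 8 = 5272, q_2 = 16·41 + 1 = 657 → 5272/657
APPEND 19: p_3 = 19·5272 + 329 = 100497, q_3 = 19·657 + 41 = 12524 → 100497/12524
APPEND 39: p_4 = 39·100497 + 5272 = 3924655, q_4 = 39·12524 + 657 = 489093 → 3924655/489093
APPEND 32: p_5 = 32·3924655 + 100497 = 125689457, q_5 = 32·489093 + 12524 = 15663500 → 125689457/15663500
APPEND 46: p_6 = 46·125689457 + 3924655 = 5785639677, q_6 = 46·15663500 + 489093 = 721010093 → 5785639677/721010093

329/41
100497/12524
3924655/489093
125689457/15663500
5785639677/721010093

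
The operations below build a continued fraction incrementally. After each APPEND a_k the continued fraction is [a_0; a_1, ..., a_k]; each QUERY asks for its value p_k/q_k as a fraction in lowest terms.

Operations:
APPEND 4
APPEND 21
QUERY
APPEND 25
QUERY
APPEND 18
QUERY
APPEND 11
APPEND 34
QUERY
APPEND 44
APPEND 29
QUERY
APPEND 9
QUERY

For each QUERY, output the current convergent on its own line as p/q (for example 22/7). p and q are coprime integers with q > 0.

APPEND 4: p_0 = 4·1 + 0 = 4, q_0 = 4·0 + 1 = 1 → 4/1
APPEND 21: p_1 = 21·4 + 1 = 85, q_1 = 21·1 + 0 = 21 → 85/21
APPEND 25: p_2 = 25·85 + 4 = 2129, q_2 = 25·21 + 1 = 526 → 2129/526
APPEND 18: p_3 = 18·2129 + 85 = 38407, q_3 = 18·526 + 21 = 9489 → 38407/9489
APPEND 11: p_4 = 11·38407 + 2129 = 424606, q_4 = 11·9489 + 526 = 104905 → 424606/104905
APPEND 34: p_5 = 34·424606 + 38407 = 14475011, q_5 = 34·104905 + 9489 = 3576259 → 14475011/3576259
APPEND 44: p_6 = 44·14475011 + 424606 = 637325090, q_6 = 44·3576259 + 104905 = 157460301 → 637325090/157460301
APPEND 29: p_7 = 29·637325090 + 14475011 = 18496902621, q_7 = 29·157460301 + 3576259 = 4569924988 → 18496902621/4569924988
APPEND 9: p_8 = 9·18496902621 + 637325090 = 167109448679, q_8 = 9·4569924988 + 157460301 = 41286785193 → 167109448679/41286785193

85/21
2129/526
38407/9489
14475011/3576259
18496902621/4569924988
167109448679/41286785193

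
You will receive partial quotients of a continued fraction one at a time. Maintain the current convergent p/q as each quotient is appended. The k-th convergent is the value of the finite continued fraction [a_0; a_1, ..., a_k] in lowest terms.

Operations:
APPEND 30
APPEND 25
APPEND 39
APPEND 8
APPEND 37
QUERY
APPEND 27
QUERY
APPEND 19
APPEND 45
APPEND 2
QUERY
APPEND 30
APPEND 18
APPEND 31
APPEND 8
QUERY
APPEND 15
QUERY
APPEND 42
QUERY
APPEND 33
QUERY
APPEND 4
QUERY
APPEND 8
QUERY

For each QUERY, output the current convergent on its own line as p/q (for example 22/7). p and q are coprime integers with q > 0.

APPEND 30: p_0 = 30·1 + 0 = 30, q_0 = 30·0 + 1 = 1 → 30/1
APPEND 25: p_1 = 25·30 + 1 = 751, q_1 = 25·1 + 0 = 25 → 751/25
APPEND 39: p_2 = 39·751 + 30 = 29319, q_2 = 39·25 + 1 = 976 → 29319/976
APPEND 8: p_3 = 8·29319 + 751 = 235303, q_3 = 8·976 + 25 = 7833 → 235303/7833
APPEND 37: p_4 = 37·235303 + 29319 = 8735530, q_4 = 37·7833 + 976 = 290797 → 8735530/290797
APPEND 27: p_5 = 27·8735530 + 235303 = 236094613, q_5 = 27·290797 + 7833 = 7859352 → 236094613/7859352
APPEND 19: p_6 = 19·236094613 + 8735530 = 4494533177, q_6 = 19·7859352 + 290797 = 149618485 → 4494533177/149618485
APPEND 45: p_7 = 45·4494533177 + 236094613 = 202490087578, q_7 = 45·149618485 + 7859352 = 6740691177 → 202490087578/6740691177
APPEND 2: p_8 = 2·202490087578 + 4494533177 = 409474708333, q_8 = 2·6740691177 + 149618485 = 13631000839 → 409474708333/13631000839
APPEND 30: p_9 = 30·409474708333 + 202490087578 = 12486731337568, q_9 = 30·13631000839 + 6740691177 = 415670716347 → 12486731337568/415670716347
APPEND 18: p_10 = 18·12486731337568 + 409474708333 = 225170638784557, q_10 = 18·415670716347 + 13631000839 = 7495703895085 → 225170638784557/7495703895085
APPEND 31: p_11 = 31·225170638784557 + 12486731337568 = 6992776533658835, q_11 = 31·7495703895085 + 415670716347 = 232782491463982 → 6992776533658835/232782491463982
APPEND 8: p_12 = 8·6992776533658835 + 225170638784557 = 56167382908055237, q_12 = 8·232782491463982 + 7495703895085 = 1869755635606941 → 56167382908055237/1869755635606941
APPEND 15: p_13 = 15·56167382908055237 + 6992776533658835 = 849503520154487390, q_13 = 15·1869755635606941 + 232782491463982 = 28279117025568097 → 849503520154487390/28279117025568097
APPEND 42: p_14 = 42·849503520154487390 + 56167382908055237 = 35735315229396525617, q_14 = 42·28279117025568097 + 1869755635606941 = 1189592670709467015 → 35735315229396525617/1189592670709467015
APPEND 33: p_15 = 33·35735315229396525617 + 849503520154487390 = 1180114906090239832751, q_15 = 33·1189592670709467015 + 28279117025568097 = 39284837250437979592 → 1180114906090239832751/39284837250437979592
APPEND 4: p_16 = 4·1180114906090239832751 + 35735315229396525617 = 4756194939590355856621, q_16 = 4·39284837250437979592 + 1189592670709467015 = 158328941672461385383 → 4756194939590355856621/158328941672461385383
APPEND 8: p_17 = 8·4756194939590355856621 + 1180114906090239832751 = 39229674422813086685719, q_17 = 8·158328941672461385383 + 39284837250437979592 = 1305916370630129062656 → 39229674422813086685719/1305916370630129062656

8735530/290797
236094613/7859352
409474708333/13631000839
56167382908055237/1869755635606941
849503520154487390/28279117025568097
35735315229396525617/1189592670709467015
1180114906090239832751/39284837250437979592
4756194939590355856621/158328941672461385383
39229674422813086685719/1305916370630129062656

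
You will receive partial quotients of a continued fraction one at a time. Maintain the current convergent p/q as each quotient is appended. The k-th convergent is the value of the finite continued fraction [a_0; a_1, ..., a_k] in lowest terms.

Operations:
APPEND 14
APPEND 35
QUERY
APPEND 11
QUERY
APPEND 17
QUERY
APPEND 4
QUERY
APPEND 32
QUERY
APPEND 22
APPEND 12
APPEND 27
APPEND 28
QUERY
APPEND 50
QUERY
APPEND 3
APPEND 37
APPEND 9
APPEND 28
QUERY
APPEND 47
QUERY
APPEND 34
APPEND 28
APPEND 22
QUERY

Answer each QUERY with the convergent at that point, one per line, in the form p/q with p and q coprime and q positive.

APPEND 14: p_0 = 14·1 + 0 = 14, q_0 = 14·0 + 1 = 1 → 14/1
APPEND 35: p_1 = 35·14 + 1 = 491, q_1 = 35·1 + 0 = 35 → 491/35
APPEND 11: p_2 = 11·491 + 14 = 5415, q_2 = 11·35 + 1 = 386 → 5415/386
APPEND 17: p_3 = 17·5415 + 491 = 92546, q_3 = 17·386 + 35 = 6597 → 92546/6597
APPEND 4: p_4 = 4·92546 + 5415 = 375599, q_4 = 4·6597 + 386 = 26774 → 375599/26774
APPEND 32: p_5 = 32·375599 + 92546 = 12111714, q_5 = 32·26774 + 6597 = 863365 → 12111714/863365
APPEND 22: p_6 = 22·12111714 + 375599 = 266833307, q_6 = 22·863365 + 26774 = 19020804 → 266833307/19020804
APPEND 12: p_7 = 12·266833307 + 12111714 = 3214111398, q_7 = 12·19020804 + 863365 = 229113013 → 3214111398/229113013
APPEND 27: p_8 = 27·3214111398 + 266833307 = 87047841053, q_8 = 27·229113013 + 19020804 = 6205072155 → 87047841053/6205072155
APPEND 28: p_9 = 28·87047841053 + 3214111398 = 2440553660882, q_9 = 28·6205072155 + 229113013 = 173971133353 → 2440553660882/173971133353
APPEND 50: p_10 = 50·2440553660882 + 87047841053 = 122114730885153, q_10 = 50·173971133353 + 6205072155 = 8704761739805 → 122114730885153/8704761739805
APPEND 3: p_11 = 3·122114730885153 + 2440553660882 = 368784746316341, q_11 = 3·8704761739805 + 173971133353 = 26288256352768 → 368784746316341/26288256352768
APPEND 37: p_12 = 37·368784746316341 + 122114730885153 = 13767150344589770, q_12 = 37·26288256352768 + 8704761739805 = 981370246792221 → 13767150344589770/981370246792221
APPEND 9: p_13 = 9·13767150344589770 + 368784746316341 = 124273137847624271, q_13 = 9·981370246792221 + 26288256352768 = 8858620477482757 → 124273137847624271/8858620477482757
APPEND 28: p_14 = 28·124273137847624271 + 13767150344589770 = 3493415010078069358, q_14 = 28·8858620477482757 + 981370246792221 = 249022743616309417 → 3493415010078069358/249022743616309417
APPEND 47: p_15 = 47·3493415010078069358 + 124273137847624271 = 164314778611516884097, q_15 = 47·249022743616309417 + 8858620477482757 = 11712927570444025356 → 164314778611516884097/11712927570444025356
APPEND 34: p_16 = 34·164314778611516884097 + 3493415010078069358 = 5590195887801652128656, q_16 = 34·11712927570444025356 + 249022743616309417 = 398488560138713171521 → 5590195887801652128656/398488560138713171521
APPEND 28: p_17 = 28·5590195887801652128656 + 164314778611516884097 = 156689799637057776486465, q_17 = 28·398488560138713171521 + 11712927570444025356 = 11169392611454412827944 → 156689799637057776486465/11169392611454412827944
APPEND 22: p_18 = 22·156689799637057776486465 + 5590195887801652128656 = 3452765787903072734830886, q_18 = 22·11169392611454412827944 + 398488560138713171521 = 246125126012135795386289 → 3452765787903072734830886/246125126012135795386289

491/35
5415/386
92546/6597
375599/26774
12111714/863365
2440553660882/173971133353
122114730885153/8704761739805
3493415010078069358/249022743616309417
164314778611516884097/11712927570444025356
3452765787903072734830886/246125126012135795386289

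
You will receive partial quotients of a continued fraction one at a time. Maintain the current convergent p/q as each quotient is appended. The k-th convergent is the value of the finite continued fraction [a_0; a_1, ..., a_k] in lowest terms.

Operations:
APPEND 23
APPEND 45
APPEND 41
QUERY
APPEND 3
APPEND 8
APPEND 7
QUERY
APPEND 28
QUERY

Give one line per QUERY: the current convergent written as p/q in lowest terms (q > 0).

APPEND 23: p_0 = 23·1 + 0 = 23, q_0 = 23·0 + 1 = 1 → 23/1
APPEND 45: p_1 = 45·23 + 1 = 1036, q_1 = 45·1 + 0 = 45 → 1036/45
APPEND 41: p_2 = 41·1036 + 23 = 42499, q_2 = 41·45 + 1 = 1846 → 42499/1846
APPEND 3: p_3 = 3·42499 + 1036 = 128533, q_3 = 3·1846 + 45 = 5583 → 128533/5583
APPEND 8: p_4 = 8·128533 + 42499 = 1070763, q_4 = 8·5583 + 1846 = 46510 → 1070763/46510
APPEND 7: p_5 = 7·1070763 + 128533 = 7623874, q_5 = 7·46510 + 5583 = 331153 → 7623874/331153
APPEND 28: p_6 = 28·7623874 + 1070763 = 214539235, q_6 = 28·331153 + 46510 = 9318794 → 214539235/9318794

42499/1846
7623874/331153
214539235/9318794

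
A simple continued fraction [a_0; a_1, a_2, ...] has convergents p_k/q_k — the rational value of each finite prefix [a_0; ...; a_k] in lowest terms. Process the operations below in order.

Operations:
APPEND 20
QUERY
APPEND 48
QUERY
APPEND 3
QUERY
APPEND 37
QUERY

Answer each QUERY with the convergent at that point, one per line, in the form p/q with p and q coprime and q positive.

20/1
961/48
2903/145
108372/5413

APPEND 20: p_0 = 20·1 + 0 = 20, q_0 = 20·0 + 1 = 1 → 20/1
APPEND 48: p_1 = 48·20 + 1 = 961, q_1 = 48·1 + 0 = 48 → 961/48
APPEND 3: p_2 = 3·961 + 20 = 2903, q_2 = 3·48 + 1 = 145 → 2903/145
APPEND 37: p_3 = 37·2903 + 961 = 108372, q_3 = 37·145 + 48 = 5413 → 108372/5413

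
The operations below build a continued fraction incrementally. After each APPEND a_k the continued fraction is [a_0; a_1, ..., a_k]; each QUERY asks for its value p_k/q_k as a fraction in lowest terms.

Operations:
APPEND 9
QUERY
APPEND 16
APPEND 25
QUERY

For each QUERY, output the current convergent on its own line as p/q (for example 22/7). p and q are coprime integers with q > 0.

APPEND 9: p_0 = 9·1 + 0 = 9, q_0 = 9·0 + 1 = 1 → 9/1
APPEND 16: p_1 = 16·9 + 1 = 145, q_1 = 16·1 + 0 = 16 → 145/16
APPEND 25: p_2 = 25·145 + 9 = 3634, q_2 = 25·16 + 1 = 401 → 3634/401

9/1
3634/401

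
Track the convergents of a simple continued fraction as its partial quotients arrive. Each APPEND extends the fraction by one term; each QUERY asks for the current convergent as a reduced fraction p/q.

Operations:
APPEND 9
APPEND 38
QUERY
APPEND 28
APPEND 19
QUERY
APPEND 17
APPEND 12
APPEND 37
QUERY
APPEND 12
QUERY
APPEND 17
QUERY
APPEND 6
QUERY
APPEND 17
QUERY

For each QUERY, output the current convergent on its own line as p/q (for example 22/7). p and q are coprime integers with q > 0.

343/38
182990/20273
1395367765/154589271
16782041486/1859239997
286690073027/31761669220
1736922479648/192429255317
29814372227043/3303059009609

APPEND 9: p_0 = 9·1 + 0 = 9, q_0 = 9·0 + 1 = 1 → 9/1
APPEND 38: p_1 = 38·9 + 1 = 343, q_1 = 38·1 + 0 = 38 → 343/38
APPEND 28: p_2 = 28·343 + 9 = 9613, q_2 = 28·38 + 1 = 1065 → 9613/1065
APPEND 19: p_3 = 19·9613 + 343 = 182990, q_3 = 19·1065 + 38 = 20273 → 182990/20273
APPEND 17: p_4 = 17·182990 + 9613 = 3120443, q_4 = 17·20273 + 1065 = 345706 → 3120443/345706
APPEND 12: p_5 = 12·3120443 + 182990 = 37628306, q_5 = 12·345706 + 20273 = 4168745 → 37628306/4168745
APPEND 37: p_6 = 37·37628306 + 3120443 = 1395367765, q_6 = 37·4168745 + 345706 = 154589271 → 1395367765/154589271
APPEND 12: p_7 = 12·1395367765 + 37628306 = 16782041486, q_7 = 12·154589271 + 4168745 = 1859239997 → 16782041486/1859239997
APPEND 17: p_8 = 17·16782041486 + 1395367765 = 286690073027, q_8 = 17·1859239997 + 154589271 = 31761669220 → 286690073027/31761669220
APPEND 6: p_9 = 6·286690073027 + 16782041486 = 1736922479648, q_9 = 6·31761669220 + 1859239997 = 192429255317 → 1736922479648/192429255317
APPEND 17: p_10 = 17·1736922479648 + 286690073027 = 29814372227043, q_10 = 17·192429255317 + 31761669220 = 3303059009609 → 29814372227043/3303059009609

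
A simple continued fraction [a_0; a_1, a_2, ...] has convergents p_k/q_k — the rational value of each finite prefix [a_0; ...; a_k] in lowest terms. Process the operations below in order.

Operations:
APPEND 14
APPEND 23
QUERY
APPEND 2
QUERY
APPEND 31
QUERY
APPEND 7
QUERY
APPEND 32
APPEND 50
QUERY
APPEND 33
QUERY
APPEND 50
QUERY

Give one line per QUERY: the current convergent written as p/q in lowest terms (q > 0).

APPEND 14: p_0 = 14·1 + 0 = 14, q_0 = 14·0 + 1 = 1 → 14/1
APPEND 23: p_1 = 23·14 + 1 = 323, q_1 = 23·1 + 0 = 23 → 323/23
APPEND 2: p_2 = 2·323 + 14 = 660, q_2 = 2·23 + 1 = 47 → 660/47
APPEND 31: p_3 = 31·660 + 323 = 20783, q_3 = 31·47 + 23 = 1480 → 20783/1480
APPEND 7: p_4 = 7·20783 + 660 = 146141, q_4 = 7·1480 + 47 = 10407 → 146141/10407
APPEND 32: p_5 = 32·146141 + 20783 = 4697295, q_5 = 32·10407 + 1480 = 334504 → 4697295/334504
APPEND 50: p_6 = 50·4697295 + 146141 = 235010891, q_6 = 50·334504 + 10407 = 16735607 → 235010891/16735607
APPEND 33: p_7 = 33·235010891 + 4697295 = 7760056698, q_7 = 33·16735607 + 334504 = 552609535 → 7760056698/552609535
APPEND 50: p_8 = 50·7760056698 + 235010891 = 388237845791, q_8 = 50·552609535 + 16735607 = 27647212357 → 388237845791/27647212357

323/23
660/47
20783/1480
146141/10407
235010891/16735607
7760056698/552609535
388237845791/27647212357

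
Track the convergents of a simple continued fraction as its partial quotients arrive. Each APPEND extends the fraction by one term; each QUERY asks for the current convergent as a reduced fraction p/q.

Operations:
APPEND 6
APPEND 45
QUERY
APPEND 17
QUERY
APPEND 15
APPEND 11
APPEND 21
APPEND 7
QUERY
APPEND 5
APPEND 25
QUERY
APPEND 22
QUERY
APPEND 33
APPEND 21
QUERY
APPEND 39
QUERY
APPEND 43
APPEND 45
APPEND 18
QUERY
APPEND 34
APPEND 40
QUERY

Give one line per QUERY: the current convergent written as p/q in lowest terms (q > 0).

271/45
4613/766
114259634/18973093
14802038509/2457914868
326232358353/54171684767
226716099505671/37646765440526
8852708350585327/1470013975692693
309063713816971743538/51320789152666018049
421321676328546980885898/69961499683233885657409

APPEND 6: p_0 = 6·1 + 0 = 6, q_0 = 6·0 + 1 = 1 → 6/1
APPEND 45: p_1 = 45·6 + 1 = 271, q_1 = 45·1 + 0 = 45 → 271/45
APPEND 17: p_2 = 17·271 + 6 = 4613, q_2 = 17·45 + 1 = 766 → 4613/766
APPEND 15: p_3 = 15·4613 + 271 = 69466, q_3 = 15·766 + 45 = 11535 → 69466/11535
APPEND 11: p_4 = 11·69466 + 4613 = 768739, q_4 = 11·11535 + 766 = 127651 → 768739/127651
APPEND 21: p_5 = 21·768739 + 69466 = 16212985, q_5 = 21·127651 + 11535 = 2692206 → 16212985/2692206
APPEND 7: p_6 = 7·16212985 + 768739 = 114259634, q_6 = 7·2692206 + 127651 = 18973093 → 114259634/18973093
APPEND 5: p_7 = 5·114259634 + 16212985 = 587511155, q_7 = 5·18973093 + 2692206 = 97557671 → 587511155/97557671
APPEND 25: p_8 = 25·587511155 + 114259634 = 14802038509, q_8 = 25·97557671 + 18973093 = 2457914868 → 14802038509/2457914868
APPEND 22: p_9 = 22·14802038509 + 587511155 = 326232358353, q_9 = 22·2457914868 + 97557671 = 54171684767 → 326232358353/54171684767
APPEND 33: p_10 = 33·326232358353 + 14802038509 = 10780469864158, q_10 = 33·54171684767 + 2457914868 = 1790123512179 → 10780469864158/1790123512179
APPEND 21: p_11 = 21·10780469864158 + 326232358353 = 226716099505671, q_11 = 21·1790123512179 + 54171684767 = 37646765440526 → 226716099505671/37646765440526
APPEND 39: p_12 = 39·226716099505671 + 10780469864158 = 8852708350585327, q_12 = 39·37646765440526 + 1790123512179 = 1470013975692693 → 8852708350585327/1470013975692693
APPEND 43: p_13 = 43·8852708350585327 + 226716099505671 = 380893175174674732, q_13 = 43·1470013975692693 + 37646765440526 = 63248247720226325 → 380893175174674732/63248247720226325
APPEND 45: p_14 = 45·380893175174674732 + 8852708350585327 = 17149045591210948267, q_14 = 45·63248247720226325 + 1470013975692693 = 2847641161385877318 → 17149045591210948267/2847641161385877318
APPEND 18: p_15 = 18·17149045591210948267 + 380893175174674732 = 309063713816971743538, q_15 = 18·2847641161385877318 + 63248247720226325 = 51320789152666018049 → 309063713816971743538/51320789152666018049
APPEND 34: p_16 = 34·309063713816971743538 + 17149045591210948267 = 10525315315368250228559, q_16 = 34·51320789152666018049 + 2847641161385877318 = 1747754472352030490984 → 10525315315368250228559/1747754472352030490984
APPEND 40: p_17 = 40·10525315315368250228559 + 309063713816971743538 = 421321676328546980885898, q_17 = 40·1747754472352030490984 + 51320789152666018049 = 69961499683233885657409 → 421321676328546980885898/69961499683233885657409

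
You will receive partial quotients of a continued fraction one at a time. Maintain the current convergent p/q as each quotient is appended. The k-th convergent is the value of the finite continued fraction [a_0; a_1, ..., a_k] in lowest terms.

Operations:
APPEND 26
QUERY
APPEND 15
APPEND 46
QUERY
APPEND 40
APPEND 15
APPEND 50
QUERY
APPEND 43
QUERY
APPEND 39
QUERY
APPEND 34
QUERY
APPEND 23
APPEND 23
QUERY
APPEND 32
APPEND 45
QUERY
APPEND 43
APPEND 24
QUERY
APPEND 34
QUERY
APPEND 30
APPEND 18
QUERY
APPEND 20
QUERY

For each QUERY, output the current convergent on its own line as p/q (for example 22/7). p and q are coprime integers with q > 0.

26/1
18012/691
542274721/20803455
23328644080/894964081
910359393841/34924402614
30975548034674/1188324652957
16437978724435563/630615327327332
23719228000300256718/909948174292613537
24514604012321672294310/940461433409051269697
834516989951616915174773/32014836714459191447038
451914954436046541210849773/17336954968323785495702104
9063359113023491653344532960/347700484929342894708722917

APPEND 26: p_0 = 26·1 + 0 = 26, q_0 = 26·0 + 1 = 1 → 26/1
APPEND 15: p_1 = 15·26 + 1 = 391, q_1 = 15·1 + 0 = 15 → 391/15
APPEND 46: p_2 = 46·391 + 26 = 18012, q_2 = 46·15 + 1 = 691 → 18012/691
APPEND 40: p_3 = 40·18012 + 391 = 720871, q_3 = 40·691 + 15 = 27655 → 720871/27655
APPEND 15: p_4 = 15·720871 + 18012 = 10831077, q_4 = 15·27655 + 691 = 415516 → 10831077/415516
APPEND 50: p_5 = 50·10831077 + 720871 = 542274721, q_5 = 50·415516 + 27655 = 20803455 → 542274721/20803455
APPEND 43: p_6 = 43·542274721 + 10831077 = 23328644080, q_6 = 43·20803455 + 415516 = 894964081 → 23328644080/894964081
APPEND 39: p_7 = 39·23328644080 + 542274721 = 910359393841, q_7 = 39·894964081 + 20803455 = 34924402614 → 910359393841/34924402614
APPEND 34: p_8 = 34·910359393841 + 23328644080 = 30975548034674, q_8 = 34·34924402614 + 894964081 = 1188324652957 → 30975548034674/1188324652957
APPEND 23: p_9 = 23·30975548034674 + 910359393841 = 713347964191343, q_9 = 23·1188324652957 + 34924402614 = 27366391420625 → 713347964191343/27366391420625
APPEND 23: p_10 = 23·713347964191343 + 30975548034674 = 16437978724435563, q_10 = 23·27366391420625 + 1188324652957 = 630615327327332 → 16437978724435563/630615327327332
APPEND 32: p_11 = 32·16437978724435563 + 713347964191343 = 526728667146129359, q_11 = 32·630615327327332 + 27366391420625 = 20207056865895249 → 526728667146129359/20207056865895249
APPEND 45: p_12 = 45·526728667146129359 + 16437978724435563 = 23719228000300256718, q_12 = 45·20207056865895249 + 630615327327332 = 909948174292613537 → 23719228000300256718/909948174292613537
APPEND 43: p_13 = 43·23719228000300256718 + 526728667146129359 = 1020453532680057168233, q_13 = 43·909948174292613537 + 20207056865895249 = 39147978551448277340 → 1020453532680057168233/39147978551448277340
APPEND 24: p_14 = 24·1020453532680057168233 + 23719228000300256718 = 24514604012321672294310, q_14 = 24·39147978551448277340 + 909948174292613537 = 940461433409051269697 → 24514604012321672294310/940461433409051269697
APPEND 34: p_15 = 34·24514604012321672294310 + 1020453532680057168233 = 834516989951616915174773, q_15 = 34·940461433409051269697 + 39147978551448277340 = 32014836714459191447038 → 834516989951616915174773/32014836714459191447038
APPEND 30: p_16 = 30·834516989951616915174773 + 24514604012321672294310 = 25060024302560829127537500, q_16 = 30·32014836714459191447038 + 940461433409051269697 = 961385562867184794680837 → 25060024302560829127537500/961385562867184794680837
APPEND 18: p_17 = 18·25060024302560829127537500 + 834516989951616915174773 = 451914954436046541210849773, q_17 = 18·961385562867184794680837 + 32014836714459191447038 = 17336954968323785495702104 → 451914954436046541210849773/17336954968323785495702104
APPEND 20: p_18 = 20·451914954436046541210849773 + 25060024302560829127537500 = 9063359113023491653344532960, q_18 = 20·17336954968323785495702104 + 961385562867184794680837 = 347700484929342894708722917 → 9063359113023491653344532960/347700484929342894708722917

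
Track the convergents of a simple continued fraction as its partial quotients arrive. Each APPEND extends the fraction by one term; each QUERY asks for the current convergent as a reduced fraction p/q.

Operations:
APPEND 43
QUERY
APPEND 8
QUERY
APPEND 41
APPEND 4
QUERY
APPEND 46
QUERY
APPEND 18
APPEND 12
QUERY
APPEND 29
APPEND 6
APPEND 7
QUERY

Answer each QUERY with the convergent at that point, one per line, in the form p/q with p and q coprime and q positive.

APPEND 43: p_0 = 43·1 + 0 = 43, q_0 = 43·0 + 1 = 1 → 43/1
APPEND 8: p_1 = 8·43 + 1 = 345, q_1 = 8·1 + 0 = 8 → 345/8
APPEND 41: p_2 = 41·345 + 43 = 14188, q_2 = 41·8 + 1 = 329 → 14188/329
APPEND 4: p_3 = 4·14188 + 345 = 57097, q_3 = 4·329 + 8 = 1324 → 57097/1324
APPEND 46: p_4 = 46·57097 + 14188 = 2640650, q_4 = 46·1324 + 329 = 61233 → 2640650/61233
APPEND 18: p_5 = 18·2640650 + 57097 = 47588797, q_5 = 18·61233 + 1324 = 1103518 → 47588797/1103518
APPEND 12: p_6 = 12·47588797 + 2640650 = 573706214, q_6 = 12·1103518 + 61233 = 13303449 → 573706214/13303449
APPEND 29: p_7 = 29·573706214 + 47588797 = 16685069003, q_7 = 29·13303449 + 1103518 = 386903539 → 16685069003/386903539
APPEND 6: p_8 = 6·16685069003 + 573706214 = 100684120232, q_8 = 6·386903539 + 13303449 = 2334724683 → 100684120232/2334724683
APPEND 7: p_9 = 7·100684120232 + 16685069003 = 721473910627, q_9 = 7·2334724683 + 386903539 = 16729976320 → 721473910627/16729976320

43/1
345/8
57097/1324
2640650/61233
573706214/13303449
721473910627/16729976320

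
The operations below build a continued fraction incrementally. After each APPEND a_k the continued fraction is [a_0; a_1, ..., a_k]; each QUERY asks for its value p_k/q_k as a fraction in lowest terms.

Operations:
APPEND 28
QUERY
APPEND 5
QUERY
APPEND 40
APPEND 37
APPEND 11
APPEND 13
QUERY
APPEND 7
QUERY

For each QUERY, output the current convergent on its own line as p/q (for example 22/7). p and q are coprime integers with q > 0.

APPEND 28: p_0 = 28·1 + 0 = 28, q_0 = 28·0 + 1 = 1 → 28/1
APPEND 5: p_1 = 5·28 + 1 = 141, q_1 = 5·1 + 0 = 5 → 141/5
APPEND 40: p_2 = 40·141 + 28 = 5668, q_2 = 40·5 + 1 = 201 → 5668/201
APPEND 37: p_3 = 37·5668 + 141 = 209857, q_3 = 37·201 + 5 = 7442 → 209857/7442
APPEND 11: p_4 = 11·209857 + 5668 = 2314095, q_4 = 11·7442 + 201 = 82063 → 2314095/82063
APPEND 13: p_5 = 13·2314095 + 209857 = 30293092, q_5 = 13·82063 + 7442 = 1074261 → 30293092/1074261
APPEND 7: p_6 = 7·30293092 + 2314095 = 214365739, q_6 = 7·1074261 + 82063 = 7601890 → 214365739/7601890

28/1
141/5
30293092/1074261
214365739/7601890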